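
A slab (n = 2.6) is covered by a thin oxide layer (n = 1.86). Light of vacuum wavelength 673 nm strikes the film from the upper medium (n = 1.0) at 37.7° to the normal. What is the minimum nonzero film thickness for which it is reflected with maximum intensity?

At the upper boundary (n = 1.0 to n = 1.86) the reflected ray undergoes a half-wave phase shift.
Bottom surface (1.86 → 2.6): reflection off a higher-index medium gives a half-wave phase shift.
Net: no relative phase inversion (both shifts match).
With no net inversion, constructive interference in reflection requires 2 n t cos θ_r = m λ.
Snell's law: 1.0 sin 37.7° = 1.86 sin θ_r → sin θ_r = 0.329, cos θ_r = 0.944.
Minimum nonzero at m = 1: t = λ / (2 n cos θ_r) = 673 / (2 × 1.86 × 0.944) = 192 nm.

192 nm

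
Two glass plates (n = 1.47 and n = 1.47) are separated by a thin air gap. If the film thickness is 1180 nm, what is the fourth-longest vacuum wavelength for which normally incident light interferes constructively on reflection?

At the upper boundary (n = 1.47 to n = 1.0) the reflected ray undergoes no phase shift.
Ray reflecting at the bottom interface goes from n = 1.0 toward n = 1.47: a half-wave phase shift.
The two reflections differ by half a wavelength.
So the condition for constructive reflection is 2 n t = (m + ½) λ.
λ = 2 n t / (m + ½). The fourth-longest wavelength is m = 3: λ = 2 × 1.0 × 1180 / 3.50 = 674 nm.

674 nm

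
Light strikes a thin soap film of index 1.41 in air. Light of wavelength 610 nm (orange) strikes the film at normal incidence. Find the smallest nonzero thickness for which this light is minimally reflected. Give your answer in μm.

At the upper boundary (n = 1.0 to n = 1.41) the reflected ray undergoes a half-wave phase shift.
At the lower boundary (n = 1.41 to n = 1.0) the reflected ray undergoes no phase shift.
Net: one phase inversion between the two reflected rays.
With one net inversion, destructive interference in reflection requires 2 n t = m λ.
The smallest nonzero thickness corresponds to m = 1: t = m λ / (2 n) = 1.00 × 610 / (2 × 1.41) = 216 nm.

0.216 μm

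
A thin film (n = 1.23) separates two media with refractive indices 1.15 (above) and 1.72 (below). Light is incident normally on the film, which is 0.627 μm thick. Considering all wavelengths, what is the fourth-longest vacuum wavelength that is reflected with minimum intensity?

441 nm

Top surface (1.15 → 1.23): reflection off a higher-index medium gives a half-wave phase shift.
Ray reflecting at the bottom interface goes from n = 1.23 toward n = 1.72: a half-wave phase shift.
Zero or two π shifts → no net half-wave offset.
So the condition for destructive reflection is 2 n t = (m + ½) λ.
λ = 2 n t / (m + ½). The fourth-longest wavelength is m = 3: λ = 2 × 1.23 × 627 / 3.50 = 441 nm.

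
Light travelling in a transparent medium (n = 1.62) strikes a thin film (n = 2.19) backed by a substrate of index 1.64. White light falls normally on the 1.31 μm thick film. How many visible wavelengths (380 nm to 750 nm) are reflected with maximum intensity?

7

Ray reflecting at the top interface goes from n = 1.62 toward n = 2.19: a half-wave phase shift.
Ray reflecting at the bottom interface goes from n = 2.19 toward n = 1.64: no phase shift.
The two reflections differ by half a wavelength.
With one net inversion, constructive interference in reflection requires 2 n t = (m + ½) λ.
λ = 2 n t / (m + ½) = 5738 / (m + ½) nm.
m=7: 765 nm (IR); m=8: 675 nm (visible); m=9: 604 nm (visible); m=10: 546 nm (visible); m=11: 499 nm (visible); m=12: 459 nm (visible); m=13: 425 nm (visible); m=14: 396 nm (visible); m=15: 370 nm (UV).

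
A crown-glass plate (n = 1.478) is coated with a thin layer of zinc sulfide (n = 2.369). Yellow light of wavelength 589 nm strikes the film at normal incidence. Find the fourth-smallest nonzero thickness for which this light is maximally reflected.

435 nm

Ray reflecting at the top interface goes from n = 1.0 toward n = 2.369: a half-wave phase shift.
At the lower boundary (n = 2.369 to n = 1.478) the reflected ray undergoes no phase shift.
Exactly one π shift → a net half-wave offset.
With one net inversion, constructive interference in reflection requires 2 n t = (m + ½) λ.
The fourth-smallest nonzero thickness corresponds to m = 3: t = (m + ½) λ / (2 n) = 3.50 × 589 / (2 × 2.369) = 435 nm.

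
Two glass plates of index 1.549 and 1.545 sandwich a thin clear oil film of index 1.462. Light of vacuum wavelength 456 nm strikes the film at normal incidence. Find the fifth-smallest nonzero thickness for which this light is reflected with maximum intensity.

Top surface (1.549 → 1.462): reflection off a lower-index medium gives no phase shift.
Bottom surface (1.462 → 1.545): reflection off a higher-index medium gives a half-wave phase shift.
Exactly one π shift → a net half-wave offset.
So the condition for constructive reflection is 2 n t = (m + ½) λ.
The fifth-smallest nonzero thickness corresponds to m = 4: t = (m + ½) λ / (2 n) = 4.50 × 456 / (2 × 1.462) = 702 nm.

702 nm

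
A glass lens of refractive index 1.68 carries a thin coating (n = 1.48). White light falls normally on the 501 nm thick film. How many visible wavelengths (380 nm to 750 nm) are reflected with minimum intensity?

Top surface (1.0 → 1.48): reflection off a higher-index medium gives a half-wave phase shift.
Bottom surface (1.48 → 1.68): reflection off a higher-index medium gives a half-wave phase shift.
The two reflections carry the same phase change, so no net offset.
For minimum reflection here: 2 n t = (m + ½) λ.
λ = 2 n t / (m + ½) = 1483 / (m + ½) nm.
m=1: 989 nm (IR); m=2: 593 nm (visible); m=3: 424 nm (visible); m=4: 330 nm (UV).

2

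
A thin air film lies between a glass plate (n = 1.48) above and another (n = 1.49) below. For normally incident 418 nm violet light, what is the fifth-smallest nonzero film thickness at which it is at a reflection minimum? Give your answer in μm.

1.05 μm

Ray reflecting at the top interface goes from n = 1.48 toward n = 1.0: no phase shift.
Bottom surface (1.0 → 1.49): reflection off a higher-index medium gives a half-wave phase shift.
Exactly one π shift → a net half-wave offset.
For minimum reflection here: 2 n t = m λ.
The fifth-smallest nonzero thickness corresponds to m = 5: t = m λ / (2 n) = 5.00 × 418 / (2 × 1.0) = 1045 nm.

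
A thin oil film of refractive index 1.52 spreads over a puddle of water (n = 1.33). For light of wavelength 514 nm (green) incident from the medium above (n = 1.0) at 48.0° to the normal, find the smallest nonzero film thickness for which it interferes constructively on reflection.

Top surface (1.0 → 1.52): reflection off a higher-index medium gives a half-wave phase shift.
Ray reflecting at the bottom interface goes from n = 1.52 toward n = 1.33: no phase shift.
The two reflections differ by half a wavelength.
For bright reflection here: 2 n t cos θ_r = (m + ½) λ.
Snell's law: 1.0 sin 48.0° = 1.52 sin θ_r → sin θ_r = 0.489, cos θ_r = 0.872.
Minimum at m = 0: t = λ / (4 n cos θ_r) = 514 / (4 × 1.52 × 0.872) = 96.9 nm.

96.9 nm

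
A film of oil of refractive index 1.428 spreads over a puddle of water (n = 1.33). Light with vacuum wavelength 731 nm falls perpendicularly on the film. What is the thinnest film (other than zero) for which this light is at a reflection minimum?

256 nm

Ray reflecting at the top interface goes from n = 1.0 toward n = 1.428: a half-wave phase shift.
Bottom surface (1.428 → 1.33): reflection off a lower-index medium gives no phase shift.
Net: one phase inversion between the two reflected rays.
With one net inversion, destructive interference in reflection requires 2 n t = m λ.
Minimum nonzero at m = 1: t = λ / (2 n) = 731 / (2 × 1.428) = 256 nm.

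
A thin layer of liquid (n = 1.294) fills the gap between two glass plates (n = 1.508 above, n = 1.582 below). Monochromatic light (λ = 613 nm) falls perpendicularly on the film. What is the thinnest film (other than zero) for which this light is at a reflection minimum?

At the upper boundary (n = 1.508 to n = 1.294) the reflected ray undergoes no phase shift.
Ray reflecting at the bottom interface goes from n = 1.294 toward n = 1.582: a half-wave phase shift.
The two reflections differ by half a wavelength.
With one net inversion, destructive interference in reflection requires 2 n t = m λ.
Minimum nonzero at m = 1: t = λ / (2 n) = 613 / (2 × 1.294) = 237 nm.

237 nm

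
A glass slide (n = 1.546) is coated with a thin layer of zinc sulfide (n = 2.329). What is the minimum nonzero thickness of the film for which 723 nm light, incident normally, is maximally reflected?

Top surface (1.0 → 2.329): reflection off a higher-index medium gives a half-wave phase shift.
Ray reflecting at the bottom interface goes from n = 2.329 toward n = 1.546: no phase shift.
The two reflections differ by half a wavelength.
With one net inversion, constructive interference in reflection requires 2 n t = (m + ½) λ.
Minimum at m = 0: t = λ / (4 n) = 723 / (4 × 2.329) = 77.6 nm.

77.6 nm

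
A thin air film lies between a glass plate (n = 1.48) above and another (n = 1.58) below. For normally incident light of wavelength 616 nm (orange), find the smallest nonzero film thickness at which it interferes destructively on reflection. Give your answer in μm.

0.308 μm

At the upper boundary (n = 1.48 to n = 1.0) the reflected ray undergoes no phase shift.
At the lower boundary (n = 1.0 to n = 1.58) the reflected ray undergoes a half-wave phase shift.
The two reflections differ by half a wavelength.
So the condition for destructive reflection is 2 n t = m λ.
Minimum nonzero at m = 1: t = λ / (2 n) = 616 / (2 × 1.0) = 308 nm.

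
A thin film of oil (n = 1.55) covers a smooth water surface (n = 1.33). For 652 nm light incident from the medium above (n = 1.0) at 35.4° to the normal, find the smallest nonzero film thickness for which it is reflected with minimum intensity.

227 nm

Ray reflecting at the top interface goes from n = 1.0 toward n = 1.55: a half-wave phase shift.
At the lower boundary (n = 1.55 to n = 1.33) the reflected ray undergoes no phase shift.
Exactly one π shift → a net half-wave offset.
So the condition for destructive reflection is 2 n t cos θ_r = m λ.
Snell's law: 1.0 sin 35.4° = 1.55 sin θ_r → sin θ_r = 0.374, cos θ_r = 0.928.
Minimum nonzero at m = 1: t = λ / (2 n cos θ_r) = 652 / (2 × 1.55 × 0.928) = 227 nm.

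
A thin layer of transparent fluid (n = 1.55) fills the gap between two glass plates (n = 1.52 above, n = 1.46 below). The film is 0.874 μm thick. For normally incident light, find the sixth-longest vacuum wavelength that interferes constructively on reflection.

493 nm

Top surface (1.52 → 1.55): reflection off a higher-index medium gives a half-wave phase shift.
Ray reflecting at the bottom interface goes from n = 1.55 toward n = 1.46: no phase shift.
Net: one phase inversion between the two reflected rays.
So the condition for constructive reflection is 2 n t = (m + ½) λ.
λ = 2 n t / (m + ½). The sixth-longest wavelength is m = 5: λ = 2 × 1.55 × 874 / 5.50 = 493 nm.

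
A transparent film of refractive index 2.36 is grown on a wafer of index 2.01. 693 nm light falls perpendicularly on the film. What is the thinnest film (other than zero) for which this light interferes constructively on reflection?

73.4 nm

Ray reflecting at the top interface goes from n = 1.0 toward n = 2.36: a half-wave phase shift.
Ray reflecting at the bottom interface goes from n = 2.36 toward n = 2.01: no phase shift.
Net: one phase inversion between the two reflected rays.
For strong reflection here: 2 n t = (m + ½) λ.
Minimum at m = 0: t = λ / (4 n) = 693 / (4 × 2.36) = 73.4 nm.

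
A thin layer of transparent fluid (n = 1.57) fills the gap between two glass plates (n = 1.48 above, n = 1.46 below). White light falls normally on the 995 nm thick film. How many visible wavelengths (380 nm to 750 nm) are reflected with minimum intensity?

Top surface (1.48 → 1.57): reflection off a higher-index medium gives a half-wave phase shift.
Ray reflecting at the bottom interface goes from n = 1.57 toward n = 1.46: no phase shift.
Net: one phase inversion between the two reflected rays.
For dark reflection here: 2 n t = m λ.
λ = 2 n t / m = 3124 / m nm.
m=4: 781 nm (IR); m=5: 625 nm (visible); m=6: 521 nm (visible); m=7: 446 nm (visible); m=8: 391 nm (visible); m=9: 347 nm (UV).

4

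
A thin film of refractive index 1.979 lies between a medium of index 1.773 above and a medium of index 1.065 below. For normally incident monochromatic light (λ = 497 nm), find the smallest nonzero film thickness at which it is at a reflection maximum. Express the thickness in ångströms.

628 Å

Top surface (1.773 → 1.979): reflection off a higher-index medium gives a half-wave phase shift.
Ray reflecting at the bottom interface goes from n = 1.979 toward n = 1.065: no phase shift.
The two reflections differ by half a wavelength.
So the condition for constructive reflection is 2 n t = (m + ½) λ.
Minimum at m = 0: t = λ / (4 n) = 497 / (4 × 1.979) = 62.8 nm.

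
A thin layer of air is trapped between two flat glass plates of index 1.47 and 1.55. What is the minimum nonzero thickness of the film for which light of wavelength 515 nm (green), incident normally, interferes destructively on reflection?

258 nm

Top surface (1.47 → 1.0): reflection off a lower-index medium gives no phase shift.
Bottom surface (1.0 → 1.55): reflection off a higher-index medium gives a half-wave phase shift.
Exactly one π shift → a net half-wave offset.
So the condition for destructive reflection is 2 n t = m λ.
Minimum nonzero at m = 1: t = λ / (2 n) = 515 / (2 × 1.0) = 258 nm.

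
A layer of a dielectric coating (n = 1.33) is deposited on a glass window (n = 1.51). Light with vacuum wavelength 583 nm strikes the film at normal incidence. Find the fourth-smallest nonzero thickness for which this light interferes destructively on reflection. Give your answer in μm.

0.767 μm

Top surface (1.0 → 1.33): reflection off a higher-index medium gives a half-wave phase shift.
Bottom surface (1.33 → 1.51): reflection off a higher-index medium gives a half-wave phase shift.
Net: no relative phase inversion (both shifts match).
With no net inversion, destructive interference in reflection requires 2 n t = (m + ½) λ.
The fourth-smallest nonzero thickness corresponds to m = 3: t = (m + ½) λ / (2 n) = 3.50 × 583 / (2 × 1.33) = 767 nm.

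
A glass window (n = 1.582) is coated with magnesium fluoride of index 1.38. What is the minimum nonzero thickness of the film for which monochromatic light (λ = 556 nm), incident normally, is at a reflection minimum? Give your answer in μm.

0.101 μm

Ray reflecting at the top interface goes from n = 1.0 toward n = 1.38: a half-wave phase shift.
Ray reflecting at the bottom interface goes from n = 1.38 toward n = 1.582: a half-wave phase shift.
Zero or two π shifts → no net half-wave offset.
So the condition for destructive reflection is 2 n t = (m + ½) λ.
Minimum at m = 0: t = λ / (4 n) = 556 / (4 × 1.38) = 101 nm.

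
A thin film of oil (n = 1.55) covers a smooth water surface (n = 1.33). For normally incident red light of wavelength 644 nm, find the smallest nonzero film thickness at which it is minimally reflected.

208 nm

Top surface (1.0 → 1.55): reflection off a higher-index medium gives a half-wave phase shift.
Bottom surface (1.55 → 1.33): reflection off a lower-index medium gives no phase shift.
Net: one phase inversion between the two reflected rays.
With one net inversion, destructive interference in reflection requires 2 n t = m λ.
Minimum nonzero at m = 1: t = λ / (2 n) = 644 / (2 × 1.55) = 208 nm.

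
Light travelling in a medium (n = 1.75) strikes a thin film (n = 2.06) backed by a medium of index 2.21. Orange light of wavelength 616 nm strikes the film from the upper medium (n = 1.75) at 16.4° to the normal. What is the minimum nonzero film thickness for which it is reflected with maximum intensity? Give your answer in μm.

0.154 μm

Top surface (1.75 → 2.06): reflection off a higher-index medium gives a half-wave phase shift.
At the lower boundary (n = 2.06 to n = 2.21) the reflected ray undergoes a half-wave phase shift.
The two reflections carry the same phase change, so no net offset.
So the condition for constructive reflection is 2 n t cos θ_r = m λ.
Snell's law: 1.75 sin 16.4° = 2.06 sin θ_r → sin θ_r = 0.240, cos θ_r = 0.971.
Minimum nonzero at m = 1: t = λ / (2 n cos θ_r) = 616 / (2 × 2.06 × 0.971) = 154 nm.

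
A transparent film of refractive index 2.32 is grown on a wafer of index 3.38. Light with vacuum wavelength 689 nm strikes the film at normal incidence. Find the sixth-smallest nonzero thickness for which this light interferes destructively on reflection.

817 nm

At the upper boundary (n = 1.0 to n = 2.32) the reflected ray undergoes a half-wave phase shift.
At the lower boundary (n = 2.32 to n = 3.38) the reflected ray undergoes a half-wave phase shift.
Zero or two π shifts → no net half-wave offset.
For minimum reflection here: 2 n t = (m + ½) λ.
The sixth-smallest nonzero thickness corresponds to m = 5: t = (m + ½) λ / (2 n) = 5.50 × 689 / (2 × 2.32) = 817 nm.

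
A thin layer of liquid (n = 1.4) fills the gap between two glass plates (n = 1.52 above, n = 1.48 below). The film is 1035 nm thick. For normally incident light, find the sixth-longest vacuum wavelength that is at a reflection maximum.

527 nm

At the upper boundary (n = 1.52 to n = 1.4) the reflected ray undergoes no phase shift.
Ray reflecting at the bottom interface goes from n = 1.4 toward n = 1.48: a half-wave phase shift.
Net: one phase inversion between the two reflected rays.
With one net inversion, constructive interference in reflection requires 2 n t = (m + ½) λ.
λ = 2 n t / (m + ½). The sixth-longest wavelength is m = 5: λ = 2 × 1.4 × 1035 / 5.50 = 527 nm.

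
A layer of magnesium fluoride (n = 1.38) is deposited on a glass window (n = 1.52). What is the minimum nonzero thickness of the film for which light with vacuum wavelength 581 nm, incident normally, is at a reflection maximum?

Top surface (1.0 → 1.38): reflection off a higher-index medium gives a half-wave phase shift.
Ray reflecting at the bottom interface goes from n = 1.38 toward n = 1.52: a half-wave phase shift.
Zero or two π shifts → no net half-wave offset.
For bright reflection here: 2 n t = m λ.
Minimum nonzero at m = 1: t = λ / (2 n) = 581 / (2 × 1.38) = 211 nm.

211 nm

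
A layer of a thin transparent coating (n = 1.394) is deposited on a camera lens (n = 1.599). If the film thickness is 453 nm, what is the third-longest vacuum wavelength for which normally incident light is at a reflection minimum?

505 nm

Ray reflecting at the top interface goes from n = 1.0 toward n = 1.394: a half-wave phase shift.
At the lower boundary (n = 1.394 to n = 1.599) the reflected ray undergoes a half-wave phase shift.
Net: no relative phase inversion (both shifts match).
With no net inversion, destructive interference in reflection requires 2 n t = (m + ½) λ.
λ = 2 n t / (m + ½). The third-longest wavelength is m = 2: λ = 2 × 1.394 × 453 / 2.50 = 505 nm.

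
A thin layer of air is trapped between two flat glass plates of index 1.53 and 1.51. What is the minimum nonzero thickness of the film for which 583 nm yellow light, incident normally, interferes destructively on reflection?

292 nm

At the upper boundary (n = 1.53 to n = 1.0) the reflected ray undergoes no phase shift.
Ray reflecting at the bottom interface goes from n = 1.0 toward n = 1.51: a half-wave phase shift.
Net: one phase inversion between the two reflected rays.
With one net inversion, destructive interference in reflection requires 2 n t = m λ.
Minimum nonzero at m = 1: t = λ / (2 n) = 583 / (2 × 1.0) = 292 nm.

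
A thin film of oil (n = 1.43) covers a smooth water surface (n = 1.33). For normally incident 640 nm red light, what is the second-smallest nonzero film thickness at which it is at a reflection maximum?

Ray reflecting at the top interface goes from n = 1.0 toward n = 1.43: a half-wave phase shift.
Ray reflecting at the bottom interface goes from n = 1.43 toward n = 1.33: no phase shift.
Net: one phase inversion between the two reflected rays.
So the condition for constructive reflection is 2 n t = (m + ½) λ.
The second-smallest nonzero thickness corresponds to m = 1: t = (m + ½) λ / (2 n) = 1.50 × 640 / (2 × 1.43) = 336 nm.

336 nm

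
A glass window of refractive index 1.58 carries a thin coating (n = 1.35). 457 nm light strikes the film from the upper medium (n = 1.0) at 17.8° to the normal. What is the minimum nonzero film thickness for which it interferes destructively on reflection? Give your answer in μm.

0.0869 μm

Top surface (1.0 → 1.35): reflection off a higher-index medium gives a half-wave phase shift.
At the lower boundary (n = 1.35 to n = 1.58) the reflected ray undergoes a half-wave phase shift.
Zero or two π shifts → no net half-wave offset.
With no net inversion, destructive interference in reflection requires 2 n t cos θ_r = (m + ½) λ.
Snell's law: 1.0 sin 17.8° = 1.35 sin θ_r → sin θ_r = 0.226, cos θ_r = 0.974.
Minimum at m = 0: t = λ / (4 n cos θ_r) = 457 / (4 × 1.35 × 0.974) = 86.9 nm.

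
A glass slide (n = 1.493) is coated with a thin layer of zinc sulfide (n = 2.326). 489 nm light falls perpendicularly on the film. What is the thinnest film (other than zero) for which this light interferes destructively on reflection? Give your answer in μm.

At the upper boundary (n = 1.0 to n = 2.326) the reflected ray undergoes a half-wave phase shift.
Ray reflecting at the bottom interface goes from n = 2.326 toward n = 1.493: no phase shift.
Net: one phase inversion between the two reflected rays.
With one net inversion, destructive interference in reflection requires 2 n t = m λ.
Minimum nonzero at m = 1: t = λ / (2 n) = 489 / (2 × 2.326) = 105 nm.

0.105 μm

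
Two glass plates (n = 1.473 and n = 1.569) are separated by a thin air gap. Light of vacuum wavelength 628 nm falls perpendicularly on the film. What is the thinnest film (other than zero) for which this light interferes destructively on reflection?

314 nm

Ray reflecting at the top interface goes from n = 1.473 toward n = 1.0: no phase shift.
Ray reflecting at the bottom interface goes from n = 1.0 toward n = 1.569: a half-wave phase shift.
Exactly one π shift → a net half-wave offset.
For minimum reflection here: 2 n t = m λ.
Minimum nonzero at m = 1: t = λ / (2 n) = 628 / (2 × 1.0) = 314 nm.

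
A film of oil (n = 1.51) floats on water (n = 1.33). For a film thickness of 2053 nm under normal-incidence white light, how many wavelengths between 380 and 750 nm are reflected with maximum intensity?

Top surface (1.0 → 1.51): reflection off a higher-index medium gives a half-wave phase shift.
At the lower boundary (n = 1.51 to n = 1.33) the reflected ray undergoes no phase shift.
Net: one phase inversion between the two reflected rays.
So the condition for constructive reflection is 2 n t = (m + ½) λ.
λ = 2 n t / (m + ½) = 6200 / (m + ½) nm.
m=7: 827 nm (IR); m=8: 729 nm (visible); m=9: 653 nm (visible); m=10: 590 nm (visible); m=11: 539 nm (visible); m=12: 496 nm (visible); m=13: 459 nm (visible); m=14: 428 nm (visible); m=15: 400 nm (visible); m=16: 376 nm (UV).

8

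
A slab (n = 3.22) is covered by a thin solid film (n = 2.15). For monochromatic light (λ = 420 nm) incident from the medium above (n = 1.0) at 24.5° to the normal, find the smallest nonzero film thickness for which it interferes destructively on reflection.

49.8 nm

Ray reflecting at the top interface goes from n = 1.0 toward n = 2.15: a half-wave phase shift.
Bottom surface (2.15 → 3.22): reflection off a higher-index medium gives a half-wave phase shift.
The two reflections carry the same phase change, so no net offset.
With no net inversion, destructive interference in reflection requires 2 n t cos θ_r = (m + ½) λ.
Snell's law: 1.0 sin 24.5° = 2.15 sin θ_r → sin θ_r = 0.193, cos θ_r = 0.981.
Minimum at m = 0: t = λ / (4 n cos θ_r) = 420 / (4 × 2.15 × 0.981) = 49.8 nm.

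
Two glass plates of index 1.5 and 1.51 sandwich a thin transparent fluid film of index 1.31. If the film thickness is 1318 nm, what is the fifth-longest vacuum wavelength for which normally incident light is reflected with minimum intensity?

691 nm

Ray reflecting at the top interface goes from n = 1.5 toward n = 1.31: no phase shift.
Ray reflecting at the bottom interface goes from n = 1.31 toward n = 1.51: a half-wave phase shift.
Exactly one π shift → a net half-wave offset.
So the condition for destructive reflection is 2 n t = m λ.
λ = 2 n t / m. The fifth-longest wavelength is m = 5: λ = 2 × 1.31 × 1318 / 5.00 = 691 nm.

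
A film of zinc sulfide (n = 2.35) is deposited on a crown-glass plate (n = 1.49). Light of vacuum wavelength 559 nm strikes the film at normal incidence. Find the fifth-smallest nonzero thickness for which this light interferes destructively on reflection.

At the upper boundary (n = 1.0 to n = 2.35) the reflected ray undergoes a half-wave phase shift.
Ray reflecting at the bottom interface goes from n = 2.35 toward n = 1.49: no phase shift.
The two reflections differ by half a wavelength.
So the condition for destructive reflection is 2 n t = m λ.
The fifth-smallest nonzero thickness corresponds to m = 5: t = m λ / (2 n) = 5.00 × 559 / (2 × 2.35) = 595 nm.

595 nm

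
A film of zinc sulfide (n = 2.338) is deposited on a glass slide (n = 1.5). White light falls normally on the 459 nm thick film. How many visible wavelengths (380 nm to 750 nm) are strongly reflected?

3

Top surface (1.0 → 2.338): reflection off a higher-index medium gives a half-wave phase shift.
Ray reflecting at the bottom interface goes from n = 2.338 toward n = 1.5: no phase shift.
Exactly one π shift → a net half-wave offset.
For maximum reflection here: 2 n t = (m + ½) λ.
λ = 2 n t / (m + ½) = 2146 / (m + ½) nm.
m=2: 859 nm (IR); m=3: 613 nm (visible); m=4: 477 nm (visible); m=5: 390 nm (visible); m=6: 330 nm (UV).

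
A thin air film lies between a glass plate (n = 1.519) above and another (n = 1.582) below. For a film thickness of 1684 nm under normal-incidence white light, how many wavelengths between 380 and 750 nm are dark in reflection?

4

At the upper boundary (n = 1.519 to n = 1.0) the reflected ray undergoes no phase shift.
Bottom surface (1.0 → 1.582): reflection off a higher-index medium gives a half-wave phase shift.
The two reflections differ by half a wavelength.
So the condition for destructive reflection is 2 n t = m λ.
λ = 2 n t / m = 3368 / m nm.
m=4: 842 nm (IR); m=5: 674 nm (visible); m=6: 561 nm (visible); m=7: 481 nm (visible); m=8: 421 nm (visible); m=9: 374 nm (UV).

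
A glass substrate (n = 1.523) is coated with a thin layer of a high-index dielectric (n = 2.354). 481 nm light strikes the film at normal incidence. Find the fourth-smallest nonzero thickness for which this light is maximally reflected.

358 nm

Ray reflecting at the top interface goes from n = 1.0 toward n = 2.354: a half-wave phase shift.
Bottom surface (2.354 → 1.523): reflection off a lower-index medium gives no phase shift.
The two reflections differ by half a wavelength.
With one net inversion, constructive interference in reflection requires 2 n t = (m + ½) λ.
The fourth-smallest nonzero thickness corresponds to m = 3: t = (m + ½) λ / (2 n) = 3.50 × 481 / (2 × 2.354) = 358 nm.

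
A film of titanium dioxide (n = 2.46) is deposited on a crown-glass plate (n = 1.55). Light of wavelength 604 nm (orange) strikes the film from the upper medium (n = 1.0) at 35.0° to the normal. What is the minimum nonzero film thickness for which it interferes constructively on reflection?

63.1 nm

At the upper boundary (n = 1.0 to n = 2.46) the reflected ray undergoes a half-wave phase shift.
At the lower boundary (n = 2.46 to n = 1.55) the reflected ray undergoes no phase shift.
Exactly one π shift → a net half-wave offset.
So the condition for constructive reflection is 2 n t cos θ_r = (m + ½) λ.
Snell's law: 1.0 sin 35.0° = 2.46 sin θ_r → sin θ_r = 0.233, cos θ_r = 0.972.
Minimum at m = 0: t = λ / (4 n cos θ_r) = 604 / (4 × 2.46 × 0.972) = 63.1 nm.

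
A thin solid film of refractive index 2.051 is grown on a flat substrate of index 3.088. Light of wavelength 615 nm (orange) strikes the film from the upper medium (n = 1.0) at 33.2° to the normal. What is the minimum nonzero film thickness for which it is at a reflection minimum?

Ray reflecting at the top interface goes from n = 1.0 toward n = 2.051: a half-wave phase shift.
At the lower boundary (n = 2.051 to n = 3.088) the reflected ray undergoes a half-wave phase shift.
Net: no relative phase inversion (both shifts match).
For minimum reflection here: 2 n t cos θ_r = (m + ½) λ.
Snell's law: 1.0 sin 33.2° = 2.051 sin θ_r → sin θ_r = 0.267, cos θ_r = 0.964.
Minimum at m = 0: t = λ / (4 n cos θ_r) = 615 / (4 × 2.051 × 0.964) = 77.8 nm.

77.8 nm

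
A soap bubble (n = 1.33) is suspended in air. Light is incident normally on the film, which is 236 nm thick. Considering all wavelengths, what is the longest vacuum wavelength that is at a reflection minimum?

628 nm

At the upper boundary (n = 1.0 to n = 1.33) the reflected ray undergoes a half-wave phase shift.
Ray reflecting at the bottom interface goes from n = 1.33 toward n = 1.0: no phase shift.
Exactly one π shift → a net half-wave offset.
For weak reflection here: 2 n t = m λ.
λ = 2 n t / m. The longest wavelength is m = 1: λ = 2 × 1.33 × 236 / 1.00 = 628 nm.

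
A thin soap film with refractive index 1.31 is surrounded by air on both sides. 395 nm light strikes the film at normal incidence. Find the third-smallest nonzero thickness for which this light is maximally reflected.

377 nm

Top surface (1.0 → 1.31): reflection off a higher-index medium gives a half-wave phase shift.
Bottom surface (1.31 → 1.0): reflection off a lower-index medium gives no phase shift.
The two reflections differ by half a wavelength.
So the condition for constructive reflection is 2 n t = (m + ½) λ.
The third-smallest nonzero thickness corresponds to m = 2: t = (m + ½) λ / (2 n) = 2.50 × 395 / (2 × 1.31) = 377 nm.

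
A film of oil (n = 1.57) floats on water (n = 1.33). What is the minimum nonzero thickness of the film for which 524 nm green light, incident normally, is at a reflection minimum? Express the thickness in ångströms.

1669 Å

Ray reflecting at the top interface goes from n = 1.0 toward n = 1.57: a half-wave phase shift.
Bottom surface (1.57 → 1.33): reflection off a lower-index medium gives no phase shift.
Net: one phase inversion between the two reflected rays.
So the condition for destructive reflection is 2 n t = m λ.
Minimum nonzero at m = 1: t = λ / (2 n) = 524 / (2 × 1.57) = 167 nm.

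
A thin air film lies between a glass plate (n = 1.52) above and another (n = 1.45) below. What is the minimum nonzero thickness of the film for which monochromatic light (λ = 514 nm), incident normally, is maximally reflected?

At the upper boundary (n = 1.52 to n = 1.0) the reflected ray undergoes no phase shift.
Bottom surface (1.0 → 1.45): reflection off a higher-index medium gives a half-wave phase shift.
Exactly one π shift → a net half-wave offset.
For maximum reflection here: 2 n t = (m + ½) λ.
Minimum at m = 0: t = λ / (4 n) = 514 / (4 × 1.0) = 129 nm.

129 nm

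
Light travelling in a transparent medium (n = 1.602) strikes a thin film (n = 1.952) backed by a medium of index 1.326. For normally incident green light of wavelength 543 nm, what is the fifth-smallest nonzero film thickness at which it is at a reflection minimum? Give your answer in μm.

0.695 μm

At the upper boundary (n = 1.602 to n = 1.952) the reflected ray undergoes a half-wave phase shift.
At the lower boundary (n = 1.952 to n = 1.326) the reflected ray undergoes no phase shift.
The two reflections differ by half a wavelength.
With one net inversion, destructive interference in reflection requires 2 n t = m λ.
The fifth-smallest nonzero thickness corresponds to m = 5: t = m λ / (2 n) = 5.00 × 543 / (2 × 1.952) = 695 nm.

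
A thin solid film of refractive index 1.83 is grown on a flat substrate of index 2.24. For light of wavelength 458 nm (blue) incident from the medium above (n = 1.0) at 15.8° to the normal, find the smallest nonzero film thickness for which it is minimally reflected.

63.3 nm

Top surface (1.0 → 1.83): reflection off a higher-index medium gives a half-wave phase shift.
At the lower boundary (n = 1.83 to n = 2.24) the reflected ray undergoes a half-wave phase shift.
Net: no relative phase inversion (both shifts match).
So the condition for destructive reflection is 2 n t cos θ_r = (m + ½) λ.
Snell's law: 1.0 sin 15.8° = 1.83 sin θ_r → sin θ_r = 0.149, cos θ_r = 0.989.
Minimum at m = 0: t = λ / (4 n cos θ_r) = 458 / (4 × 1.83 × 0.989) = 63.3 nm.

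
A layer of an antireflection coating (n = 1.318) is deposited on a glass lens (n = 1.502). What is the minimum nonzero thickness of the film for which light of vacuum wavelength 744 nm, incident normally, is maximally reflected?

Top surface (1.0 → 1.318): reflection off a higher-index medium gives a half-wave phase shift.
Ray reflecting at the bottom interface goes from n = 1.318 toward n = 1.502: a half-wave phase shift.
Zero or two π shifts → no net half-wave offset.
So the condition for constructive reflection is 2 n t = m λ.
Minimum nonzero at m = 1: t = λ / (2 n) = 744 / (2 × 1.318) = 282 nm.

282 nm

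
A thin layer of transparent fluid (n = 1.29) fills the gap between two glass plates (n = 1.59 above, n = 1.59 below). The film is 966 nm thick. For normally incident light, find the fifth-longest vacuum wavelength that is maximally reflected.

Ray reflecting at the top interface goes from n = 1.59 toward n = 1.29: no phase shift.
Ray reflecting at the bottom interface goes from n = 1.29 toward n = 1.59: a half-wave phase shift.
Exactly one π shift → a net half-wave offset.
For strong reflection here: 2 n t = (m + ½) λ.
λ = 2 n t / (m + ½). The fifth-longest wavelength is m = 4: λ = 2 × 1.29 × 966 / 4.50 = 554 nm.

554 nm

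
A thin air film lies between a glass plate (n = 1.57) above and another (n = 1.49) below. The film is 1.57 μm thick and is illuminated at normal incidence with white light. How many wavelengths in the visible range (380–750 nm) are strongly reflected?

4

At the upper boundary (n = 1.57 to n = 1.0) the reflected ray undergoes no phase shift.
Ray reflecting at the bottom interface goes from n = 1.0 toward n = 1.49: a half-wave phase shift.
The two reflections differ by half a wavelength.
With one net inversion, constructive interference in reflection requires 2 n t = (m + ½) λ.
λ = 2 n t / (m + ½) = 3140 / (m + ½) nm.
m=3: 897 nm (IR); m=4: 698 nm (visible); m=5: 571 nm (visible); m=6: 483 nm (visible); m=7: 419 nm (visible); m=8: 369 nm (UV).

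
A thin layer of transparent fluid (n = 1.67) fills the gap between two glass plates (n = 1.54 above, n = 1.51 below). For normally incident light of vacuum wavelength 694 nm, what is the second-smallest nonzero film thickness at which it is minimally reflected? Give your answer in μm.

0.416 μm

At the upper boundary (n = 1.54 to n = 1.67) the reflected ray undergoes a half-wave phase shift.
Ray reflecting at the bottom interface goes from n = 1.67 toward n = 1.51: no phase shift.
Net: one phase inversion between the two reflected rays.
So the condition for destructive reflection is 2 n t = m λ.
The second-smallest nonzero thickness corresponds to m = 2: t = m λ / (2 n) = 2.00 × 694 / (2 × 1.67) = 416 nm.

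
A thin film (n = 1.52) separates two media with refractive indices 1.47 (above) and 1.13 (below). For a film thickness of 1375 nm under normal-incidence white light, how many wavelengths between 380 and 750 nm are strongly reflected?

Ray reflecting at the top interface goes from n = 1.47 toward n = 1.52: a half-wave phase shift.
At the lower boundary (n = 1.52 to n = 1.13) the reflected ray undergoes no phase shift.
The two reflections differ by half a wavelength.
So the condition for constructive reflection is 2 n t = (m + ½) λ.
λ = 2 n t / (m + ½) = 4180 / (m + ½) nm.
m=5: 760 nm (IR); m=6: 643 nm (visible); m=7: 557 nm (visible); m=8: 492 nm (visible); m=9: 440 nm (visible); m=10: 398 nm (visible); m=11: 363 nm (UV).

5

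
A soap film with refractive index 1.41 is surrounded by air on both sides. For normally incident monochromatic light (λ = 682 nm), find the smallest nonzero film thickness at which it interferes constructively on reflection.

At the upper boundary (n = 1.0 to n = 1.41) the reflected ray undergoes a half-wave phase shift.
At the lower boundary (n = 1.41 to n = 1.0) the reflected ray undergoes no phase shift.
Exactly one π shift → a net half-wave offset.
With one net inversion, constructive interference in reflection requires 2 n t = (m + ½) λ.
Minimum at m = 0: t = λ / (4 n) = 682 / (4 × 1.41) = 121 nm.

121 nm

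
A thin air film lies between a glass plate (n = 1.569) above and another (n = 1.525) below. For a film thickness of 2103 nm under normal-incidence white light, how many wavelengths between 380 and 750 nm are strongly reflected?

5

At the upper boundary (n = 1.569 to n = 1.0) the reflected ray undergoes no phase shift.
At the lower boundary (n = 1.0 to n = 1.525) the reflected ray undergoes a half-wave phase shift.
The two reflections differ by half a wavelength.
For bright reflection here: 2 n t = (m + ½) λ.
λ = 2 n t / (m + ½) = 4206 / (m + ½) nm.
m=5: 765 nm (IR); m=6: 647 nm (visible); m=7: 561 nm (visible); m=8: 495 nm (visible); m=9: 443 nm (visible); m=10: 401 nm (visible); m=11: 366 nm (UV).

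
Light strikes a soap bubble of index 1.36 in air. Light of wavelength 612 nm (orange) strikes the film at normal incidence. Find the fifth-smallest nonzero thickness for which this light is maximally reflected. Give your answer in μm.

1.01 μm

At the upper boundary (n = 1.0 to n = 1.36) the reflected ray undergoes a half-wave phase shift.
Ray reflecting at the bottom interface goes from n = 1.36 toward n = 1.0: no phase shift.
Net: one phase inversion between the two reflected rays.
So the condition for constructive reflection is 2 n t = (m + ½) λ.
The fifth-smallest nonzero thickness corresponds to m = 4: t = (m + ½) λ / (2 n) = 4.50 × 612 / (2 × 1.36) = 1013 nm.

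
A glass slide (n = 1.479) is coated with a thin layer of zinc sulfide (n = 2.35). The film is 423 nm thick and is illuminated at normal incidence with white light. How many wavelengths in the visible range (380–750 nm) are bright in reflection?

2

At the upper boundary (n = 1.0 to n = 2.35) the reflected ray undergoes a half-wave phase shift.
At the lower boundary (n = 2.35 to n = 1.479) the reflected ray undergoes no phase shift.
The two reflections differ by half a wavelength.
For bright reflection here: 2 n t = (m + ½) λ.
λ = 2 n t / (m + ½) = 1988 / (m + ½) nm.
m=2: 795 nm (IR); m=3: 568 nm (visible); m=4: 442 nm (visible); m=5: 361 nm (UV).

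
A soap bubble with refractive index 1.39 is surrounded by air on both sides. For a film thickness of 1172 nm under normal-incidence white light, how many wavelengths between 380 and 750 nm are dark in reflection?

4

Ray reflecting at the top interface goes from n = 1.0 toward n = 1.39: a half-wave phase shift.
Bottom surface (1.39 → 1.0): reflection off a lower-index medium gives no phase shift.
Exactly one π shift → a net half-wave offset.
For minimum reflection here: 2 n t = m λ.
λ = 2 n t / m = 3258 / m nm.
m=4: 815 nm (IR); m=5: 652 nm (visible); m=6: 543 nm (visible); m=7: 465 nm (visible); m=8: 407 nm (visible); m=9: 362 nm (UV).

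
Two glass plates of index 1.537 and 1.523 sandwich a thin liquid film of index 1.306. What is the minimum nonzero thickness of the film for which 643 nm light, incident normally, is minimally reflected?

246 nm

Top surface (1.537 → 1.306): reflection off a lower-index medium gives no phase shift.
Ray reflecting at the bottom interface goes from n = 1.306 toward n = 1.523: a half-wave phase shift.
Exactly one π shift → a net half-wave offset.
For weak reflection here: 2 n t = m λ.
Minimum nonzero at m = 1: t = λ / (2 n) = 643 / (2 × 1.306) = 246 nm.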